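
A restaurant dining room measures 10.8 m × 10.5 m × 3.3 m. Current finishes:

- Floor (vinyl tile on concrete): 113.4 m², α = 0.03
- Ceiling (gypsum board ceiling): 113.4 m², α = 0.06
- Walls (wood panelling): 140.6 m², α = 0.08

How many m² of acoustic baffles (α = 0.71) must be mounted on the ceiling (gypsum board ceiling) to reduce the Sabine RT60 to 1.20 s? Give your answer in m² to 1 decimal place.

44.2

A₁ = Σ Sᵢαᵢ = 113.4*0.03 + 113.4*0.06 + 140.6*0.08 = 21.454 sabins.
Required A₂ = 0.161·374.22/1.20 = 50.208 sabins.
Absorption to add: 50.208 − 21.454 = 28.754 sabins.
Each m² of panel replacing the ceiling (gypsum board ceiling) adds (0.71 − 0.06) = 0.65 sabins.
Area = ΔA/Δα = 28.754/0.65 = 44.2 m².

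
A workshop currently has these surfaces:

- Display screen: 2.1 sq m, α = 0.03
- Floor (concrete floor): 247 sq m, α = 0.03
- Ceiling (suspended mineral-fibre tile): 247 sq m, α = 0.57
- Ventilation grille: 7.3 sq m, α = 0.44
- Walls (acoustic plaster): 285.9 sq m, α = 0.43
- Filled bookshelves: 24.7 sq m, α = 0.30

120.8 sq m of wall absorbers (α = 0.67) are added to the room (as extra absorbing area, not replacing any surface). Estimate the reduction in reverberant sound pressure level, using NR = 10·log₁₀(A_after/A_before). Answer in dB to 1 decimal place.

1.1 dB

Equivalent absorption area: A_before = 2.1×0.03 + 247×0.03 + 247×0.57 + 7.3×0.44 + 285.9×0.43 + 24.7×0.30 = 281.822 sq m.
Added absorption = 120.8 × 0.67 = 80.936 sabins.
New total A_after = 362.758 sabins.
NR = 10·log₁₀(362.758/281.822) = 1.1 dB.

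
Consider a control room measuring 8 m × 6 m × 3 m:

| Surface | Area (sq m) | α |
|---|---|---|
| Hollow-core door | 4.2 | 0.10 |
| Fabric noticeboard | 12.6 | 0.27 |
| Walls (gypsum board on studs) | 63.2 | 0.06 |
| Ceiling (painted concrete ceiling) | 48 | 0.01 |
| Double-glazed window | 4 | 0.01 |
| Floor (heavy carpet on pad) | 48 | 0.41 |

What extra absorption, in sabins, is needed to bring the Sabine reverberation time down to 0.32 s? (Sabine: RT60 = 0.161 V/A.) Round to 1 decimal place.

44.6 sabins

Equivalent absorption area: A₁ = 4.2·0.10 + 12.6·0.27 + 63.2·0.06 + 48·0.01 + 4·0.01 + 48·0.41 = 27.814 sq m.
V = 144 m³. Required absorption A₂ = 0.161 × 144 / 0.32 = 72.450 sabins.
ΔA = A₂ − A₁ = 72.450 − 27.814 = 44.6 sabins.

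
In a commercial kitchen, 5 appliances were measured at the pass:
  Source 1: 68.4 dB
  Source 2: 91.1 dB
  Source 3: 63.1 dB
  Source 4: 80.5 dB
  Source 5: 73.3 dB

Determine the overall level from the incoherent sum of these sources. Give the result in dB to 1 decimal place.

Converting to relative power and adding: 10^(68.4/10) + 10^(91.1/10) + 10^(63.1/10) + 10^(80.5/10) + 10^(73.3/10) = 1.431e+09.
Back to dB: 10·log₁₀ Σ = 91.6 dB.

91.6 dB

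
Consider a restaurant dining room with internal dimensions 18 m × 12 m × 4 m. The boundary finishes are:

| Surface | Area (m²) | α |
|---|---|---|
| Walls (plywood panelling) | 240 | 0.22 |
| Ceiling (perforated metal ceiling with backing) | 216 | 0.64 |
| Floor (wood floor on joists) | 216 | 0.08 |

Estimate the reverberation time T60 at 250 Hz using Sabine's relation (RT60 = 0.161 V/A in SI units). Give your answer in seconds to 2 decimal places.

0.67 s

A = Σ Sᵢαᵢ = 240×0.22 + 216×0.64 + 216×0.08 = 208.320 sabins.
V = 18·12·4 = 864 m³.
Sabine: RT60 = 0.161 × 864 / 208.320 = 0.67 s.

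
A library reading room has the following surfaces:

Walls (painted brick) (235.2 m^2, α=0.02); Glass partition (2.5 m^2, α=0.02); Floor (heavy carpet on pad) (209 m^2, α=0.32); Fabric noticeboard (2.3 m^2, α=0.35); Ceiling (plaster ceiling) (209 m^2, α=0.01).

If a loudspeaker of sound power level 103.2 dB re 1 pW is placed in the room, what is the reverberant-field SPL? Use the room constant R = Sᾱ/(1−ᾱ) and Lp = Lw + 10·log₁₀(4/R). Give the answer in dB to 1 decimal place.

Σ(Sᵢαᵢ) = 235.2·0.02 + 2.5·0.02 + 209·0.32 + 2.3·0.35 + 209·0.01 = 74.529; total area S = 658.0 m^2.
ᾱ = 0.1133, so room constant R = A/(1−ᾱ) = 84.052 m^2.
Lp = Lw + 10 log₁₀(4/R) = 103.2 -13.22 = 90.0 dB.

90.0 dB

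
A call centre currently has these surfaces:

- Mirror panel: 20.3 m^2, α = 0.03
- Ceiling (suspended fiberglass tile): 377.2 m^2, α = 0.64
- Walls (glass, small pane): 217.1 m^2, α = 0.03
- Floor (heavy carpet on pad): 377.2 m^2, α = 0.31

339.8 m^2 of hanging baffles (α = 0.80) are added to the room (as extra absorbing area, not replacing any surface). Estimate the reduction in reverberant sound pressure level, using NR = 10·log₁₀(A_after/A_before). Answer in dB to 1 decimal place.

Equivalent absorption area: A_before = 20.3×0.03 + 377.2×0.64 + 217.1×0.03 + 377.2×0.31 = 365.462 m^2.
Added absorption = 339.8 × 0.80 = 271.840 sabins.
A_after = 365.462 + 271.840 = 637.302 sabins.
NR = 10·log₁₀(637.302/365.462) = 2.4 dB.

2.4 dB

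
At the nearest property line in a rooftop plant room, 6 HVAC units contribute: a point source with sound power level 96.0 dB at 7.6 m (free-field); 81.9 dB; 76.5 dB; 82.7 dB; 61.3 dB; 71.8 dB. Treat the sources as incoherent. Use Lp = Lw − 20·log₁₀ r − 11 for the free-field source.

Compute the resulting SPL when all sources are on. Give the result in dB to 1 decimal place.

86.1 dB

Source at 7.6 m: Lp = 96.0 − 20·log₁₀(7.6) − 11 = 67.4 dB.
Sum in the linear (power) domain: Σ 10^(Lᵢ/10) = 10^(67.4/10) + 10^(81.9/10) + 10^(76.5/10) + 10^(82.7/10) + 10^(61.3/10) + 10^(71.8/10) = 4.077e+08.
Combined level = 10 log₁₀(4.077e+08) = 86.1 dB.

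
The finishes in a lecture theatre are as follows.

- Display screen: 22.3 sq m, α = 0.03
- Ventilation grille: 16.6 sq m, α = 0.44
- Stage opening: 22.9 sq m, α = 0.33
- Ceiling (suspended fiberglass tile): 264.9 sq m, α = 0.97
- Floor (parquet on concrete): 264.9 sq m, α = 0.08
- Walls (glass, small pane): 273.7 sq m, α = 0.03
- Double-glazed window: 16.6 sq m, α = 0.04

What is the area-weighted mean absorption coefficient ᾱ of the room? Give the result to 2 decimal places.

0.34

Total surface area S = 881.9 sq m.
Weighted sum Σ Sα = 302.550.
ᾱ = A/S = 0.34.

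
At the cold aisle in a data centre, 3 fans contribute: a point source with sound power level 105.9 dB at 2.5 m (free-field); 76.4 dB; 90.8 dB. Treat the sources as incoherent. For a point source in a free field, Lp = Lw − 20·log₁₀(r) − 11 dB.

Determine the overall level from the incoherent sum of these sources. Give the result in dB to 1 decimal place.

92.4 dB

Source at 2.5 m: Lp = 105.9 − 20·log₁₀(2.5) − 11 = 86.9 dB.
Σ 10^(Lᵢ/10) = 1.736e+09.
Back to dB: 10·log₁₀ Σ = 92.4 dB.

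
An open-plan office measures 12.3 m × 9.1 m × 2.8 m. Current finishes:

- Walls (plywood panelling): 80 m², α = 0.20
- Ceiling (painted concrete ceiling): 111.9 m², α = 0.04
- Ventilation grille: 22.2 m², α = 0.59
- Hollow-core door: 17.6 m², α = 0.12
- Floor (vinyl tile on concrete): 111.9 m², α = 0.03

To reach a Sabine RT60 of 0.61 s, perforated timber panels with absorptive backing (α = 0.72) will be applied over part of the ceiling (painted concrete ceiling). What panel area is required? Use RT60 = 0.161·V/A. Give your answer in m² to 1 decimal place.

64.2

A₁ = Σ Sᵢαᵢ = 80·0.20 + 111.9·0.04 + 22.2·0.59 + 17.6·0.12 + 111.9·0.03 = 39.043 sabins.
V = 313.404 m³. Target absorption A₂ = 0.161 × 313.404 / 0.61 = 82.718 sabins.
ΔA needed = 82.718 − 39.043 = 43.675 sabins.
Each m² of panel replacing the ceiling (painted concrete ceiling) adds (0.72 − 0.04) = 0.68 sabins.
Panel area = 43.675 / 0.68 = 64.2 m².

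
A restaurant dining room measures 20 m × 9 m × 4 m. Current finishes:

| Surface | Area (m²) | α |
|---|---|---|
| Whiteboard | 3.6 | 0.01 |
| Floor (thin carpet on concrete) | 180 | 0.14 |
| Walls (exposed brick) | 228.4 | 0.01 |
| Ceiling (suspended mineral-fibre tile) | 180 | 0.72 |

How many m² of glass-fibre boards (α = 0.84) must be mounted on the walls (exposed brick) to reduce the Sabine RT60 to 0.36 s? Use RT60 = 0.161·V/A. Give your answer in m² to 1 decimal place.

Total absorption A₁ = 3.6×0.01 + 180×0.14 + 228.4×0.01 + 180×0.72
  = 0.036 + 25.200 + 2.284 + 129.600 = 157.120 m² sabins.
Required A₂ = 0.161·720/0.36 = 322.000 sabins.
ΔA needed = 322.000 − 157.120 = 164.880 sabins.
Net gain per m²: Δα = 0.84 − 0.01 = 0.83.
Panel area = 164.880 / 0.83 = 198.7 m².

198.7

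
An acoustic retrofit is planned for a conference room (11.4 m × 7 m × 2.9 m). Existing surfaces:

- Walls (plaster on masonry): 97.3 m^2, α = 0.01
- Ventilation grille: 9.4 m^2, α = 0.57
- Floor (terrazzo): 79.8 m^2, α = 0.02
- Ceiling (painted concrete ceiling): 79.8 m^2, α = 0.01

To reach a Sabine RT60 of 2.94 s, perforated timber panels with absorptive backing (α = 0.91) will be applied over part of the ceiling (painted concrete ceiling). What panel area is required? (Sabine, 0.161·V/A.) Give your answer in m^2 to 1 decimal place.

4.4

Summing Sᵢαᵢ: 0.973 + 5.358 + 1.596 + 0.798 → A₁ = 8.725 sabins.
V = 231.42 m³. Target absorption A₂ = 0.161 × 231.42 / 2.94 = 12.673 sabins.
Absorption to add: 12.673 − 8.725 = 3.948 sabins.
Each m^2 of panel replacing the ceiling (painted concrete ceiling) adds (0.91 − 0.01) = 0.90 sabins.
Area = ΔA/Δα = 3.948/0.90 = 4.4 m^2.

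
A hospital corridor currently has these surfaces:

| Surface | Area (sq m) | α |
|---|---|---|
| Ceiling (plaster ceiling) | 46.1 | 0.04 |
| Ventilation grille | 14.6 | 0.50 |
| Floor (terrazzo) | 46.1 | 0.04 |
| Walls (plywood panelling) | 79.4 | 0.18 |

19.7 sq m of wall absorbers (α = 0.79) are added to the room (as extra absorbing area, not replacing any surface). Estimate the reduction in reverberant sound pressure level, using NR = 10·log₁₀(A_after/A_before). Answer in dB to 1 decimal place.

2.1 dB

Equivalent absorption area: A_before = 46.1×0.04 + 14.6×0.50 + 46.1×0.04 + 79.4×0.18 = 25.280 sq m.
Treatment contributes 19.7·0.79 = 15.563 sabins.
New total A_after = 40.843 sabins.
NR = 10·log₁₀(40.843/25.280) = 2.1 dB.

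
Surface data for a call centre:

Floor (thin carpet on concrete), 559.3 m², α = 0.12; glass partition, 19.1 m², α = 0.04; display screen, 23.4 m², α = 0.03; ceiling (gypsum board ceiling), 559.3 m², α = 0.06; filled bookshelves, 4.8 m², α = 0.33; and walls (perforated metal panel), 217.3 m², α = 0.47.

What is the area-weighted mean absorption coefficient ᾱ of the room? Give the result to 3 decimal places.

0.149

Total surface area S = 1383.2 m².
A = 559.3×0.12 + 19.1×0.04 + 23.4×0.03 + 559.3×0.06 + 4.8×0.33 + 217.3×0.47 = 205.855 sabins.
ᾱ = A/S = 0.149.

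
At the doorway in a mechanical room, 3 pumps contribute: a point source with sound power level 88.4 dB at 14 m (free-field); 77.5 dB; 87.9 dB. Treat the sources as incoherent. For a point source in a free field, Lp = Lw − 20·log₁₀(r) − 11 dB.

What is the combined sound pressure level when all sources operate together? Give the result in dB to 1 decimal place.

88.3 dB

Source at 14 m: Lp = 88.4 − 20·log₁₀(14) − 11 = 54.5 dB.
Sum in the linear (power) domain: Σ 10^(Lᵢ/10) = 10^(54.5/10) + 10^(77.5/10) + 10^(87.9/10) = 6.731e+08.
Combined level = 10 log₁₀(6.731e+08) = 88.3 dB.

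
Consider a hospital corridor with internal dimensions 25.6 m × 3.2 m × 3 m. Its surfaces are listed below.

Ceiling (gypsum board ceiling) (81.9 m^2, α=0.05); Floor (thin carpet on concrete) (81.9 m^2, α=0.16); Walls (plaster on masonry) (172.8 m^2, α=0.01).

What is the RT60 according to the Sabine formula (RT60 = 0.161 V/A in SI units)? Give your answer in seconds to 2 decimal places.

Total absorption A = 81.9*0.05 + 81.9*0.16 + 172.8*0.01
  = 4.095 + 13.104 + 1.728 = 18.927 m^2 sabins.
Room volume: 245.76 m³.
RT60 = 0.161 · V / A = 0.161 × 245.76 / 18.927 = 2.09 s.

2.09 s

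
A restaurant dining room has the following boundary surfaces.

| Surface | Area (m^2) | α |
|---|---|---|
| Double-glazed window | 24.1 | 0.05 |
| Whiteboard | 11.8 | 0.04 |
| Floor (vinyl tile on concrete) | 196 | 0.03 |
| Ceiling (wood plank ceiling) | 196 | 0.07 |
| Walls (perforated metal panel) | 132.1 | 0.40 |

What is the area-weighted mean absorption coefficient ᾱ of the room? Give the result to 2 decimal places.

S = Σ Sᵢ = 24.1 + 11.8 + 196 + 196 + 132.1 = 560.0 m^2.
Σ(Sᵢαᵢ) = 24.1×0.05 + 11.8×0.04 + 196×0.03 + 196×0.07 + 132.1×0.40 = 74.117.
ᾱ = 74.117 / 560.0 = 0.13.

0.13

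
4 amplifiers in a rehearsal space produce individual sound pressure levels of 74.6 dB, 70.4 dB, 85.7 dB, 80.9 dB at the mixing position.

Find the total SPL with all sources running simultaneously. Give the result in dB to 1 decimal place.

Converting to relative power and adding: 10^(74.6/10) + 10^(70.4/10) + 10^(85.7/10) + 10^(80.9/10) = 5.344e+08.
Back to dB: 10·log₁₀ Σ = 87.3 dB.

87.3 dB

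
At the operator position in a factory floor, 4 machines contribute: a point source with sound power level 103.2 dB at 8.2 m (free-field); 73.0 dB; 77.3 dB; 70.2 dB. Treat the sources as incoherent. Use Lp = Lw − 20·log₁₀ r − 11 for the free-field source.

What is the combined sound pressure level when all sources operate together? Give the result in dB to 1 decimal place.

Source at 8.2 m: Lp = 103.2 − 20·log₁₀(8.2) − 11 = 73.9 dB.
Converting to relative power and adding: 10^(73.9/10) + 10^(73.0/10) + 10^(77.3/10) + 10^(70.2/10) = 1.087e+08.
L_total = 10·log₁₀(1.087e+08) = 80.4 dB.

80.4 dB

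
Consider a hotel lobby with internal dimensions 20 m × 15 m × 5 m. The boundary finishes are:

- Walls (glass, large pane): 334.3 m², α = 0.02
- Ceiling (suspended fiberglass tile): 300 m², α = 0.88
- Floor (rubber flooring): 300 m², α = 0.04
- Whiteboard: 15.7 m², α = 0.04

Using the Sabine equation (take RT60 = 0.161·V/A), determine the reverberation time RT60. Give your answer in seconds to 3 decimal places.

Summing Sᵢαᵢ: 6.686 + 264.000 + 12.000 + 0.628 → A = 283.314 sabins.
Room volume: 1500 m³.
T = 0.161 V/A = 0.161·1500/283.314 = 0.852 s.

0.852 s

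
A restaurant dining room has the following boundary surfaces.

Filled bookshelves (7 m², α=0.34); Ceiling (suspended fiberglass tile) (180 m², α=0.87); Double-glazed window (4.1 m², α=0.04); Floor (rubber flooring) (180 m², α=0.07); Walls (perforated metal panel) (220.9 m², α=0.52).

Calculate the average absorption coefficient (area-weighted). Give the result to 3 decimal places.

0.484

Total surface area S = 592.0 m².
A = 7·0.34 + 180·0.87 + 4.1·0.04 + 180·0.07 + 220.9·0.52 = 286.612 sabins.
ᾱ = A/S = 0.484.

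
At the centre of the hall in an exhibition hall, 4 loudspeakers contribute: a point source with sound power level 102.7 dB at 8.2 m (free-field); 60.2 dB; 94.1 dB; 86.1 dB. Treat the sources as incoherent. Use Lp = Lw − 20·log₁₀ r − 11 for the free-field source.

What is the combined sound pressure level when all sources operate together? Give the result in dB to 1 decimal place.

94.8 dB

Source at 8.2 m: Lp = 102.7 − 20·log₁₀(8.2) − 11 = 73.4 dB.
Sum in the linear (power) domain: Σ 10^(Lᵢ/10) = 10^(73.4/10) + 10^(60.2/10) + 10^(94.1/10) + 10^(86.1/10) = 3.001e+09.
Back to dB: 10·log₁₀ Σ = 94.8 dB.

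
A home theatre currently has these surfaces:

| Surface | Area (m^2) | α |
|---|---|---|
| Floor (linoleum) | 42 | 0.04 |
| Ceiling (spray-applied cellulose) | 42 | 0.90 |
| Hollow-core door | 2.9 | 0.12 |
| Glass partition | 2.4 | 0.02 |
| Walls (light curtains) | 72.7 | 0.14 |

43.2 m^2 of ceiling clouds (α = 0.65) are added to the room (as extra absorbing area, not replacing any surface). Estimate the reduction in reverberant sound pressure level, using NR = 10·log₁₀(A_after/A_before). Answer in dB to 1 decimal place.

Equivalent absorption area: A_before = 42*0.04 + 42*0.90 + 2.9*0.12 + 2.4*0.02 + 72.7*0.14 = 50.054 m^2.
Treatment contributes 43.2·0.65 = 28.080 sabins.
New total A_after = 78.134 sabins.
Reduction = 10 log₁₀(A_after/A_before) = 10 log₁₀(1.5610) = 1.9 dB.

1.9 dB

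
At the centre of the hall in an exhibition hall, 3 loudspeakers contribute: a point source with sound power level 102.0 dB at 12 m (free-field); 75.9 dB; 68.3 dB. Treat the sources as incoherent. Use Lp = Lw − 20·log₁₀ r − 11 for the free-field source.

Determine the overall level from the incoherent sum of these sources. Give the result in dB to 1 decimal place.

77.4 dB

Source at 12 m: Lp = 102.0 − 20·log₁₀(12) − 11 = 69.4 dB.
Σ 10^(Lᵢ/10) = 5.437e+07.
L_total = 10·log₁₀(5.437e+07) = 77.4 dB.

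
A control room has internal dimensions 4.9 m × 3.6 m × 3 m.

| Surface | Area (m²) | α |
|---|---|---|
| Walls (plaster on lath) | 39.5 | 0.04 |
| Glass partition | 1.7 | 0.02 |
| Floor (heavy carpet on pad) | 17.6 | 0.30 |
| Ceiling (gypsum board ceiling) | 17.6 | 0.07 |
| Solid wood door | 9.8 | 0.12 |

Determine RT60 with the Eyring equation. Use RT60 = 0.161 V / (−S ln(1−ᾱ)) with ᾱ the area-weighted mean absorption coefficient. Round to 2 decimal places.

0.87 s

S = Σ Sᵢ = 86.2 m².
Absorption A = 39.5×0.04 + 1.7×0.02 + 17.6×0.30 + 17.6×0.07 + 9.8×0.12 = 9.302 sabins.
ᾱ = 9.302 / 86.2 = 0.1079.
−S·ln(1−ᾱ) = −86.2 × ln(1 − 0.1079) = 9.842.
V = 4.9 × 3.6 × 3 = 52.92 m³.
RT60 = 0.161 × 52.92 / 9.842 = 0.87 s.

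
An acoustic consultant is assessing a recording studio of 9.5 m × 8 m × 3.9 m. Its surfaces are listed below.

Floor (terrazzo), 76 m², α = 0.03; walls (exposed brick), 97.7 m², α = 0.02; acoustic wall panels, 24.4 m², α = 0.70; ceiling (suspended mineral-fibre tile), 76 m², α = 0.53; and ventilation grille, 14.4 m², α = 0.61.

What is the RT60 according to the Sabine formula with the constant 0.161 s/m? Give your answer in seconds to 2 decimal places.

Equivalent absorption area: A = 76×0.03 + 97.7×0.02 + 24.4×0.70 + 76×0.53 + 14.4×0.61 = 70.378 m².
Volume V = 9.5 × 8 × 3.9 = 296.4 m³.
Sabine: RT60 = 0.161 × 296.4 / 70.378 = 0.68 s.

0.68 s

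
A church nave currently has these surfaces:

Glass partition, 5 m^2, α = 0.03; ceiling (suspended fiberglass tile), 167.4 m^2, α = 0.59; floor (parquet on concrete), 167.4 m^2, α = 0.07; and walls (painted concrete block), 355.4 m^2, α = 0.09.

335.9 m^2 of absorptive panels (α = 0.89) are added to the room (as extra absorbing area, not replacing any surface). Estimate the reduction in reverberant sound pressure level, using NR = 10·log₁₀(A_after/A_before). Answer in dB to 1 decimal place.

Equivalent absorption area: A_before = 5*0.03 + 167.4*0.59 + 167.4*0.07 + 355.4*0.09 = 142.620 m^2.
Treatment contributes 335.9·0.89 = 298.951 sabins.
New total A_after = 441.571 sabins.
NR = 10·log₁₀(441.571/142.620) = 4.9 dB.

4.9 dB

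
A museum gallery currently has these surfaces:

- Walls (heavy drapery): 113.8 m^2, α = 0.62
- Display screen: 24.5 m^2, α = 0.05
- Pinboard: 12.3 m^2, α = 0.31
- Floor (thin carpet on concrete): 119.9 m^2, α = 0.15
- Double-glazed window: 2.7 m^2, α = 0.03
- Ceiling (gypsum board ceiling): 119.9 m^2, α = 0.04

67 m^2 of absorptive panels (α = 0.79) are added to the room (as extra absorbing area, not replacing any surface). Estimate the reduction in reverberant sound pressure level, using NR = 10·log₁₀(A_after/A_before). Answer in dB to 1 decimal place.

A_before = Σ Sᵢαᵢ = 113.8×0.62 + 24.5×0.05 + 12.3×0.31 + 119.9×0.15 + 2.7×0.03 + 119.9×0.04 = 98.456 sabins.
Added absorption = 67 × 0.79 = 52.930 sabins.
A_after = 98.456 + 52.930 = 151.386 sabins.
NR = 10·log₁₀(151.386/98.456) = 1.9 dB.

1.9 dB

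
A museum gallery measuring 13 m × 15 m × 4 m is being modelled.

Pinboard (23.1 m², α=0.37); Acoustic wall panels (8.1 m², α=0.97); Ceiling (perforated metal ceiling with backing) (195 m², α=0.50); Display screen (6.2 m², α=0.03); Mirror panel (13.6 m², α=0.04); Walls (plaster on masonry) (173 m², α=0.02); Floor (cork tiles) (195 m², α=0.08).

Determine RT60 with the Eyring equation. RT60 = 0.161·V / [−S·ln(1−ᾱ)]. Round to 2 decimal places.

0.83 s

S = Σ Sᵢ = 614.0 m².
Σ(Sᵢαᵢ) = 23.1×0.37 + 8.1×0.97 + 195×0.50 + 6.2×0.03 + 13.6×0.04 + 173×0.02 + 195×0.08 = 133.694.
ᾱ = 133.694 / 614.0 = 0.2177.
Eyring denominator: −S ln(1−ᾱ) = 150.747.
V = 13 × 15 × 4 = 780 m³.
RT60 = 0.161 × 780 / 150.747 = 0.83 s.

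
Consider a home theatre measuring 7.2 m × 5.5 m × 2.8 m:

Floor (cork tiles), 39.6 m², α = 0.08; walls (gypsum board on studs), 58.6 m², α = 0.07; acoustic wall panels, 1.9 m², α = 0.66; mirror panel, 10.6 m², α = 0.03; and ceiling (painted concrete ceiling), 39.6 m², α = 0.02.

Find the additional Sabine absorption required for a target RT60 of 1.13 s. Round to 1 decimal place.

6.2 sabins

Equivalent absorption area: A₁ = 39.6*0.08 + 58.6*0.07 + 1.9*0.66 + 10.6*0.03 + 39.6*0.02 = 9.634 m².
For T = 1.13 s, need A₂ = 0.161·V/T = 0.161·110.88/1.13 = 15.798 sabins.
ΔA = A₂ − A₁ = 15.798 − 9.634 = 6.2 sabins.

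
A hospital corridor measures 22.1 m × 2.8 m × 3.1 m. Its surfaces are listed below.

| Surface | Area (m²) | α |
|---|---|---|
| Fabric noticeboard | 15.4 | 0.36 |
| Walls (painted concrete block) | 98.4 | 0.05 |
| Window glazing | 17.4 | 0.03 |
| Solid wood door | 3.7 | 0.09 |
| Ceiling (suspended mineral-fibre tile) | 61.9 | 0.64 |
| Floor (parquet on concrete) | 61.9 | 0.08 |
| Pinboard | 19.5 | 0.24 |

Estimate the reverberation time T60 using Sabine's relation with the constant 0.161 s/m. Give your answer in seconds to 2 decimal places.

0.51 sec

Equivalent absorption area: A = 15.4×0.36 + 98.4×0.05 + 17.4×0.03 + 3.7×0.09 + 61.9×0.64 + 61.9×0.08 + 19.5×0.24 = 60.567 m².
Room volume: 191.828 m³.
Sabine: RT60 = 0.161 × 191.828 / 60.567 = 0.51 s.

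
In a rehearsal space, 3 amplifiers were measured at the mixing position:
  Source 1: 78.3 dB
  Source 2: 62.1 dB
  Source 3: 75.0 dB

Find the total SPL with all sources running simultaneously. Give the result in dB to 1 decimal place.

Converting to relative power and adding: 10^(78.3/10) + 10^(62.1/10) + 10^(75.0/10) = 1.009e+08.
L_total = 10·log₁₀(1.009e+08) = 80.0 dB.

80.0 dB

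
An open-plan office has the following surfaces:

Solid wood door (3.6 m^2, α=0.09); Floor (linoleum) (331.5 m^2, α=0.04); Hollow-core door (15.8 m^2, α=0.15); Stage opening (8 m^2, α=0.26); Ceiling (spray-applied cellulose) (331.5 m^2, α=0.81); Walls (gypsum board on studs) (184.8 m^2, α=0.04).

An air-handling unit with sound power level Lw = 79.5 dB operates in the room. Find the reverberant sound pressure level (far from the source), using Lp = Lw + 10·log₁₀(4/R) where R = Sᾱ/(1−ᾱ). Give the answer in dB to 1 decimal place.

A = 293.941 sabins; S = 875.2 m^2.
ᾱ = 293.941/875.2 = 0.3359; R = Sᾱ/(1−ᾱ) = 293.941/(1−0.3359) = 442.616 m^2.
Lp = 79.5 + 10·log₁₀(4/442.616) = 79.5 + (-20.44) = 59.1 dB.

59.1 dB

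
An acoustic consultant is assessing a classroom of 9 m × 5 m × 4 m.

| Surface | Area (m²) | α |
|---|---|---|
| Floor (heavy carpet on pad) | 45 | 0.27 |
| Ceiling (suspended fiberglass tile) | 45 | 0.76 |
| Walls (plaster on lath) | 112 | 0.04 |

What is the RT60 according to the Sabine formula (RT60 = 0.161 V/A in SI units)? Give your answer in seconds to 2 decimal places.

Total absorption A = 45·0.27 + 45·0.76 + 112·0.04
  = 12.150 + 34.200 + 4.480 = 50.830 m² sabins.
Room volume: 180 m³.
T = 0.161 V/A = 0.161·180/50.830 = 0.57 s.

0.57 seconds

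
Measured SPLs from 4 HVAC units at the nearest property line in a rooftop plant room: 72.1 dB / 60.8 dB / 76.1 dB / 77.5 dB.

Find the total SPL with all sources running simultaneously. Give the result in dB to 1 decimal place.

Converting to relative power and adding: 10^(72.1/10) + 10^(60.8/10) + 10^(76.1/10) + 10^(77.5/10) = 1.144e+08.
Back to dB: 10·log₁₀ Σ = 80.6 dB.

80.6 dB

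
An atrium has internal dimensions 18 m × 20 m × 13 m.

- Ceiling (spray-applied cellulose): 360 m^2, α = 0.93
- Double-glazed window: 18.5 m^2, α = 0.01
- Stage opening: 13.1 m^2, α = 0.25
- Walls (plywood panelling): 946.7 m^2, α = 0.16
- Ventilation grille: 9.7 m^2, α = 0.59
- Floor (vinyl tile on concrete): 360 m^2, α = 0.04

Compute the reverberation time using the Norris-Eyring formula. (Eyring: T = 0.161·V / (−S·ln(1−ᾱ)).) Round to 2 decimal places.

1.24 s

S = Σ Sᵢ = 1708.0 m^2.
Absorption A = 360×0.93 + 18.5×0.01 + 13.1×0.25 + 946.7×0.16 + 9.7×0.59 + 360×0.04 = 509.855 sabins.
ᾱ = 509.855 / 1708.0 = 0.2985.
−S·ln(1−ᾱ) = −1708.0 × ln(1 − 0.2985) = 605.545.
V = 18 × 20 × 13 = 4680 m³.
T = 0.161·V/[−S·ln(1−ᾱ)] = 0.161·4680/605.545 = 1.24 s.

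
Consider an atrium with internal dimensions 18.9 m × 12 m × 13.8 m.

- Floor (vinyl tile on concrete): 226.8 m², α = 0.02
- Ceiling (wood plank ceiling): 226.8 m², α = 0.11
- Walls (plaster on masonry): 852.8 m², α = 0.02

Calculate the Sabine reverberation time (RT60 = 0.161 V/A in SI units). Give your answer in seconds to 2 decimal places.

10.83 sec

Summing Sᵢαᵢ: 4.536 + 24.948 + 17.056 → A = 46.540 sabins.
Volume V = 18.9 × 12 × 13.8 = 3129.84 m³.
RT60 = 0.161 · V / A = 0.161 × 3129.84 / 46.540 = 10.83 s.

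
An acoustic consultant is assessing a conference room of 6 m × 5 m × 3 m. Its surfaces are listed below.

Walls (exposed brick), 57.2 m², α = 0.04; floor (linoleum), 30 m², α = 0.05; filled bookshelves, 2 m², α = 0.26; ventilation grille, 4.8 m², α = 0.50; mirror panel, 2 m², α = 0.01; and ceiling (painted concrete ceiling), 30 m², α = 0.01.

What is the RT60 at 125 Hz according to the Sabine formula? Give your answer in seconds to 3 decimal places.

2.062 sec

A = Σ Sᵢαᵢ = 57.2·0.04 + 30·0.05 + 2·0.26 + 4.8·0.50 + 2·0.01 + 30·0.01 = 7.028 sabins.
V = 6·5·3 = 90 m³.
Sabine: RT60 = 0.161 × 90 / 7.028 = 2.062 s.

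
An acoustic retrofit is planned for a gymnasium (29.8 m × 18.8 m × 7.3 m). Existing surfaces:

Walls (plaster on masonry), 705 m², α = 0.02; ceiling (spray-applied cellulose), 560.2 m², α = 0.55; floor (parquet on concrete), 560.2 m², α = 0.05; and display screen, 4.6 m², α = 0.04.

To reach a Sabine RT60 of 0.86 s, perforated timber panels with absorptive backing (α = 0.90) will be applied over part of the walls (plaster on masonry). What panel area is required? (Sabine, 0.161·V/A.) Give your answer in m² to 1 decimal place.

471.9

Total absorption A₁ = 705*0.02 + 560.2*0.55 + 560.2*0.05 + 4.6*0.04
  = 14.100 + 308.110 + 28.010 + 0.184 = 350.404 m² sabins.
Required A₂ = 0.161·4089.752/0.86 = 765.640 sabins.
ΔA needed = 765.640 − 350.404 = 415.236 sabins.
Each m² of panel replacing the walls (plaster on masonry) adds (0.90 − 0.02) = 0.88 sabins.
Panel area = 415.236 / 0.88 = 471.9 m².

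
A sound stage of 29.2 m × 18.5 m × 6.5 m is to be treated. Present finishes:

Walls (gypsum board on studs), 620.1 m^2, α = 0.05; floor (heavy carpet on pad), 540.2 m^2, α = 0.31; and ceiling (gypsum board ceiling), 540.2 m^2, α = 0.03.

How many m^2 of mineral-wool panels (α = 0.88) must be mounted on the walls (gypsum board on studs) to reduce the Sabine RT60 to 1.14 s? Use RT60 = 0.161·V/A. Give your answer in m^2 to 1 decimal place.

338.8

A₁ = Σ Sᵢαᵢ = 620.1×0.05 + 540.2×0.31 + 540.2×0.03 = 214.673 sabins.
Required A₂ = 0.161·3511.3/1.14 = 495.894 sabins.
ΔA needed = 495.894 − 214.673 = 281.221 sabins.
Net gain per m^2: Δα = 0.88 − 0.05 = 0.83.
Area = ΔA/Δα = 281.221/0.83 = 338.8 m^2.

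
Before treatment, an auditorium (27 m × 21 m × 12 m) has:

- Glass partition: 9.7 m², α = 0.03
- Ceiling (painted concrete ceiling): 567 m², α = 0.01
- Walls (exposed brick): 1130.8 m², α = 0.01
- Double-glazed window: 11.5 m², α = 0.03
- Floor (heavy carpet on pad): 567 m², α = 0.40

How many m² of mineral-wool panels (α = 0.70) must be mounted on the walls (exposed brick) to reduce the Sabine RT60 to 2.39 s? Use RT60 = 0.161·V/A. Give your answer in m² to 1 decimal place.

310.0

Equivalent absorption area: A₁ = 9.7×0.03 + 567×0.01 + 1130.8×0.01 + 11.5×0.03 + 567×0.40 = 244.414 m².
V = 6804 m³. Target absorption A₂ = 0.161 × 6804 / 2.39 = 458.345 sabins.
ΔA needed = 458.345 − 244.414 = 213.931 sabins.
Net gain per m²: Δα = 0.70 − 0.01 = 0.69.
Area = ΔA/Δα = 213.931/0.69 = 310.0 m².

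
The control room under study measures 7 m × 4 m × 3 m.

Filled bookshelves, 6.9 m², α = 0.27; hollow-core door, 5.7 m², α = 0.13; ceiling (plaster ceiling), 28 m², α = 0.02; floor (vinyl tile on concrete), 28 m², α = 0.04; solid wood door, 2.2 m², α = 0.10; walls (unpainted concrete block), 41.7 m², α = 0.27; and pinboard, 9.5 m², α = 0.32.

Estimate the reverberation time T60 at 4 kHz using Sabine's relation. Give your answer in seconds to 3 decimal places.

Equivalent absorption area: A = 6.9×0.27 + 5.7×0.13 + 28×0.02 + 28×0.04 + 2.2×0.10 + 41.7×0.27 + 9.5×0.32 = 18.803 m².
Room volume: 84 m³.
Sabine: RT60 = 0.161 × 84 / 18.803 = 0.719 s.

0.719 s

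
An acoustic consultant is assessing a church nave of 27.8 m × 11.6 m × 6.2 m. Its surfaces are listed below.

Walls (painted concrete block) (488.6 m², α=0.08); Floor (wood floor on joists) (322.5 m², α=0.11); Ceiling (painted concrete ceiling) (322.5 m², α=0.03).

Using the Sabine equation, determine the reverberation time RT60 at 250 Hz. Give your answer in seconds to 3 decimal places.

3.821 seconds

A = Σ Sᵢαᵢ = 488.6·0.08 + 322.5·0.11 + 322.5·0.03 = 84.238 sabins.
Room volume: 1999.376 m³.
RT60 = 0.161 · V / A = 0.161 × 1999.376 / 84.238 = 3.821 s.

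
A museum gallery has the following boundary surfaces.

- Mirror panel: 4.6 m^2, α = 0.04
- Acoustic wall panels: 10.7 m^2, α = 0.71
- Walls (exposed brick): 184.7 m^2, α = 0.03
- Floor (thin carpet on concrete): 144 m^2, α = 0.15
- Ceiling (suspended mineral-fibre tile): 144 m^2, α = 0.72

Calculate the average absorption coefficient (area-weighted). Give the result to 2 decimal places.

0.28

S = Σ Sᵢ = 4.6 + 10.7 + 184.7 + 144 + 144 = 488.0 m^2.
Weighted sum Σ Sα = 138.602.
ᾱ = A/S = 0.28.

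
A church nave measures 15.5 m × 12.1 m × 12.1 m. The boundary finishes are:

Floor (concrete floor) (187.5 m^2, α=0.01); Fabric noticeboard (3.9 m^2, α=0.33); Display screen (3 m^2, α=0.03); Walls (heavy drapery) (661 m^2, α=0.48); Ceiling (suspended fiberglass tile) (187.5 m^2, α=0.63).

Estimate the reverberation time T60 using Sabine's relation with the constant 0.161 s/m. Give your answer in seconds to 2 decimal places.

A = Σ Sᵢαᵢ = 187.5·0.01 + 3.9·0.33 + 3·0.03 + 661·0.48 + 187.5·0.63 = 438.657 sabins.
Volume V = 15.5 × 12.1 × 12.1 = 2269.355 m³.
Sabine: RT60 = 0.161 × 2269.355 / 438.657 = 0.83 s.

0.83 s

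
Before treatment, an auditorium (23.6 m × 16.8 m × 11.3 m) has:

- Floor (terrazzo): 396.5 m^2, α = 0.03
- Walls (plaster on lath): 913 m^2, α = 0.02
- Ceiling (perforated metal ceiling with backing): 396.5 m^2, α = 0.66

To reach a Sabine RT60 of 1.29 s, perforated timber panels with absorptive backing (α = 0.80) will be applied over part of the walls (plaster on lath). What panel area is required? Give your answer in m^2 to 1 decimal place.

Summing Sᵢαᵢ: 11.895 + 18.260 + 261.690 → A₁ = 291.845 sabins.
V = 4480.224 m³. Target absorption A₂ = 0.161 × 4480.224 / 1.29 = 559.160 sabins.
Absorption to add: 559.160 − 291.845 = 267.315 sabins.
Each m^2 of panel replacing the walls (plaster on lath) adds (0.80 − 0.02) = 0.78 sabins.
Area = ΔA/Δα = 267.315/0.78 = 342.7 m^2.

342.7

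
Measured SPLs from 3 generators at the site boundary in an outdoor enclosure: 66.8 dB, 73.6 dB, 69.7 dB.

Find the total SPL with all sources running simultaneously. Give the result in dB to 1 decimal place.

Converting to relative power and adding: 10^(66.8/10) + 10^(73.6/10) + 10^(69.7/10) = 3.703e+07.
Combined level = 10 log₁₀(3.703e+07) = 75.7 dB.

75.7 dB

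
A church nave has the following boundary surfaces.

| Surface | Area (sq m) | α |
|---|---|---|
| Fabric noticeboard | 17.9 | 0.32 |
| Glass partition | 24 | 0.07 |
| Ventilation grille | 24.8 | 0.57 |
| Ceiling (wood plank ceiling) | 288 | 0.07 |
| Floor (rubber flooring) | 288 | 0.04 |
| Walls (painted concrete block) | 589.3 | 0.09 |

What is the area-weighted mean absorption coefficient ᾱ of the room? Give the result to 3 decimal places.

S = Σ Sᵢ = 17.9 + 24 + 24.8 + 288 + 288 + 589.3 = 1232.0 sq m.
Weighted sum Σ Sα = 106.261.
ᾱ = 106.261 / 1232.0 = 0.086.

0.086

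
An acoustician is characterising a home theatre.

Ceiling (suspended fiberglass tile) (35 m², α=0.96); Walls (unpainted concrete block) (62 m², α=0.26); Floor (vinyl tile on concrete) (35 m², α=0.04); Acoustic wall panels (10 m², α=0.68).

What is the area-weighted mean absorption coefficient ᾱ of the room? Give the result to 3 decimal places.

0.408

Total surface area S = 142.0 m².
Σ(Sᵢαᵢ) = 35*0.96 + 62*0.26 + 35*0.04 + 10*0.68 = 57.920.
ᾱ = A/S = 0.408.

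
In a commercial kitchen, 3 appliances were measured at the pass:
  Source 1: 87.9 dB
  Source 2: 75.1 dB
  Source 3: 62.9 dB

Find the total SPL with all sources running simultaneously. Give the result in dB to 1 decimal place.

Sum in the linear (power) domain: Σ 10^(Lᵢ/10) = 10^(87.9/10) + 10^(75.1/10) + 10^(62.9/10) = 6.509e+08.
Back to dB: 10·log₁₀ Σ = 88.1 dB.

88.1 dB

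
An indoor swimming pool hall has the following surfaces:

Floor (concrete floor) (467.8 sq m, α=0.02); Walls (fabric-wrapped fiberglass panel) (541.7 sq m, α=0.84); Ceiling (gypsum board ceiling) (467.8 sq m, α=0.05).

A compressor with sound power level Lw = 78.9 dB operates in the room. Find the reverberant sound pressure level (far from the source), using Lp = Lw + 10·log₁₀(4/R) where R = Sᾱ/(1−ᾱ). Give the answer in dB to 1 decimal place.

A = 487.774 sabins; S = 1477.3 sq m.
ᾱ = 487.774/1477.3 = 0.3302; R = Sᾱ/(1−ᾱ) = 487.774/(1−0.3302) = 728.238 sq m.
Lp = Lw + 10 log₁₀(4/R) = 78.9 -22.60 = 56.3 dB.

56.3 dB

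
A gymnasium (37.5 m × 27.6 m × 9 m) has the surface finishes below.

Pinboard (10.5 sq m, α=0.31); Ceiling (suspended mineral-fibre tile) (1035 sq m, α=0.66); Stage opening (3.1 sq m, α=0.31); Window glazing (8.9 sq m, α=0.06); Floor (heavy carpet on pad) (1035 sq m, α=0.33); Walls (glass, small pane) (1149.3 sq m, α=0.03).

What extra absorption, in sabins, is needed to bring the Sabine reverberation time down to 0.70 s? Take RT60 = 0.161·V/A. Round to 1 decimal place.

1078.6 sabins

Total absorption A₁ = 10.5*0.31 + 1035*0.66 + 3.1*0.31 + 8.9*0.06 + 1035*0.33 + 1149.3*0.03
  = 3.255 + 683.100 + 0.961 + 0.534 + 341.550 + 34.479 = 1063.879 sq m sabins.
Target A₂ = 0.161·9315/0.70 = 2142.450 sabins (V = 9315 m³).
Additional absorption ΔA = 2142.450 − 1063.879 = 1078.6 sabins.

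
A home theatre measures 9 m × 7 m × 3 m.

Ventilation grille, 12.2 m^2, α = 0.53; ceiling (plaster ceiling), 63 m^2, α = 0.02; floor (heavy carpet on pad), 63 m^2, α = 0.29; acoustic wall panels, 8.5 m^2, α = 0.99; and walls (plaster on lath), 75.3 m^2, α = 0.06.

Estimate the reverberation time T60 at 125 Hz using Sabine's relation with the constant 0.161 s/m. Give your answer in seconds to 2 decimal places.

0.78 seconds

Total absorption A = 12.2·0.53 + 63·0.02 + 63·0.29 + 8.5·0.99 + 75.3·0.06
  = 6.466 + 1.260 + 18.270 + 8.415 + 4.518 = 38.929 m^2 sabins.
Volume V = 9 × 7 × 3 = 189 m³.
T = 0.161 V/A = 0.161·189/38.929 = 0.78 s.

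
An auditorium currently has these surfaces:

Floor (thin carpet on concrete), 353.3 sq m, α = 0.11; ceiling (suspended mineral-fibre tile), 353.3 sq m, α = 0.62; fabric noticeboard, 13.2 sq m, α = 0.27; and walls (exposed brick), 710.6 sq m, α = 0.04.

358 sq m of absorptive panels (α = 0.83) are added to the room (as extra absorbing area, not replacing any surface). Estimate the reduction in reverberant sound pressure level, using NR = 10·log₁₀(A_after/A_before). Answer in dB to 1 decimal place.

3.1 dB

Equivalent absorption area: A_before = 353.3×0.11 + 353.3×0.62 + 13.2×0.27 + 710.6×0.04 = 289.897 sq m.
Added absorption = 358 × 0.83 = 297.140 sabins.
A_after = 289.897 + 297.140 = 587.037 sabins.
NR = 10·log₁₀(587.037/289.897) = 3.1 dB.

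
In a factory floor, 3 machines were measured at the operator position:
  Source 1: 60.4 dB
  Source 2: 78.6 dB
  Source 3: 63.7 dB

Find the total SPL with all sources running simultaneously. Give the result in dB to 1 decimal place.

78.8 dB

Σ 10^(Lᵢ/10) = 7.588e+07.
Combined level = 10 log₁₀(7.588e+07) = 78.8 dB.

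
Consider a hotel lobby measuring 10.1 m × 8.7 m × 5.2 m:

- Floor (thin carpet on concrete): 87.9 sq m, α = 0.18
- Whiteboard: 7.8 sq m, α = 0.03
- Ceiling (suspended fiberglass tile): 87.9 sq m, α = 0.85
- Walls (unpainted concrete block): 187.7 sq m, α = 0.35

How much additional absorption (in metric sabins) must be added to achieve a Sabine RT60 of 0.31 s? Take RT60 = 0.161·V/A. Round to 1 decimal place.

Total absorption A₁ = 87.9×0.18 + 7.8×0.03 + 87.9×0.85 + 187.7×0.35
  = 15.822 + 0.234 + 74.715 + 65.695 = 156.466 sq m sabins.
For T = 0.31 s, need A₂ = 0.161·V/T = 0.161·456.924/0.31 = 237.306 sabins.
ΔA = A₂ − A₁ = 237.306 − 156.466 = 80.8 sabins.

80.8 sabins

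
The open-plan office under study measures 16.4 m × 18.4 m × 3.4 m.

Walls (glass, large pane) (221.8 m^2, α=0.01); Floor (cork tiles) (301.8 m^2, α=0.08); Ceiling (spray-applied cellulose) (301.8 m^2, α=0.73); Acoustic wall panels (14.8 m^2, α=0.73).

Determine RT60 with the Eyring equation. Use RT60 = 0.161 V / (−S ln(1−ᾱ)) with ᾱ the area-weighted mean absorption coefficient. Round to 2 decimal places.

Total surface area S = 221.8 + 301.8 + 301.8 + 14.8 = 840.2 m^2.
Absorption A = 221.8·0.01 + 301.8·0.08 + 301.8·0.73 + 14.8·0.73 = 257.480 sabins.
ᾱ = 257.480 / 840.2 = 0.3065.
Eyring denominator: −S ln(1−ᾱ) = 307.517.
V = 16.4 × 18.4 × 3.4 = 1025.984 m³.
RT60 = 0.161 × 1025.984 / 307.517 = 0.54 s.

0.54 s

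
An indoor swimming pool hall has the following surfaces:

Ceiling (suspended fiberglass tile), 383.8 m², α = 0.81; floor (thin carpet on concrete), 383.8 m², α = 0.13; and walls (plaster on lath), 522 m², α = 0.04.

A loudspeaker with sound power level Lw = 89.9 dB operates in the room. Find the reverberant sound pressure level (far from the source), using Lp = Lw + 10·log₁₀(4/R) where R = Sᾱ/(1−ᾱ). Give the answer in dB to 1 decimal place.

68.6 dB

A = 381.652 sabins; S = 1289.6 m².
ᾱ = 0.2959, so room constant R = A/(1−ᾱ) = 542.042 m².
Lp = Lw + 10 log₁₀(4/R) = 89.9 -21.32 = 68.6 dB.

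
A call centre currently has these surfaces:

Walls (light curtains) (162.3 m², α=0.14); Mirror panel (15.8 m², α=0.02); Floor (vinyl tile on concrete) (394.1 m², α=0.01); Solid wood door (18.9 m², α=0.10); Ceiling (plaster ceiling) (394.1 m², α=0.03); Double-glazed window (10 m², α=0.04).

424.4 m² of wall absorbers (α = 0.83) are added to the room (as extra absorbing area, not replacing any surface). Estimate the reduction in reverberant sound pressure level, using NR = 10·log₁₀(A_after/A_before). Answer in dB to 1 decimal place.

9.8 dB

Summing Sᵢαᵢ: 22.722 + 0.316 + 3.941 + 1.890 + 11.823 + 0.400 → A_before = 41.092 sabins.
Treatment contributes 424.4·0.83 = 352.252 sabins.
New total A_after = 393.344 sabins.
Reduction = 10 log₁₀(A_after/A_before) = 10 log₁₀(9.5723) = 9.8 dB.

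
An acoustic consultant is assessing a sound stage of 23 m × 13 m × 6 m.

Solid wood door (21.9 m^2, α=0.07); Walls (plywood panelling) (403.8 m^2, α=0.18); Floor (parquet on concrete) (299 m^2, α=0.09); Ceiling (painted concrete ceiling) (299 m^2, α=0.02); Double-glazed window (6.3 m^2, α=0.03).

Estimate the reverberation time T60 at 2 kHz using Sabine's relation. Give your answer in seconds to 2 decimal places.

Summing Sᵢαᵢ: 1.533 + 72.684 + 26.910 + 5.980 + 0.189 → A = 107.296 sabins.
Volume V = 23 × 13 × 6 = 1794 m³.
T = 0.161 V/A = 0.161·1794/107.296 = 2.69 s.

2.69 s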